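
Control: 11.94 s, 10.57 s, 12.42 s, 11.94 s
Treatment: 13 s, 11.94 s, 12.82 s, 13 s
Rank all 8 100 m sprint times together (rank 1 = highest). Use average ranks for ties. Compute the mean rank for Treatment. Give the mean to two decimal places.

Sorted (descending): 13, 13, 12.82, 12.42, 11.94, 11.94, 11.94, 10.57
The 2 values of 13 occupy positions 1–2 → average rank (1+2)/2 = 1.5.
The 3 values of 11.94 occupy positions 5–7 → average rank 6.
Treatment values → pooled ranks: 13→1.5, 11.94→6, 12.82→3, 13→1.5
Mean rank = (1.5 + 6 + 3 + 1.5) / 4 = 3.00

3.00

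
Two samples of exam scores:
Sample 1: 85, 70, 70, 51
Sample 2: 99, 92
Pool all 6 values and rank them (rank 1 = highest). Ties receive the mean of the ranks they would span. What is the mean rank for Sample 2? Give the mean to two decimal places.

Sorted (descending): 99, 92, 85, 70, 70, 51
The 2 values of 70 occupy positions 4–5 → average rank (4+5)/2 = 4.5.
Sample 2 values → pooled ranks: 99→1, 92→2
Mean rank = (1 + 2) / 2 = 1.50

1.50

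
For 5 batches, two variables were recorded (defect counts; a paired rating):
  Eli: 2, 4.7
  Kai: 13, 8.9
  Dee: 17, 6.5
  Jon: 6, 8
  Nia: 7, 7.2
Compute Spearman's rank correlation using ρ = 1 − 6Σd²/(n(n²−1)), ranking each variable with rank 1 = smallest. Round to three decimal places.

0.300

Ranks of variable 1: 1, 4, 5, 2, 3
Ranks of variable 2: 1, 5, 2, 4, 3
d = r₁ − r₂: 0, -1, 3, -2, 0
d²: 0, 1, 9, 4, 0; Σd² = 14
ρ = 1 − 6·14/(5·24) = 1 − 84/120 = 0.300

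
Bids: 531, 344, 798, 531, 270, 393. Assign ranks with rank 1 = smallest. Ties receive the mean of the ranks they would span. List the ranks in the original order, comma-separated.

4.5, 2, 6, 4.5, 1, 3

Sorted (ascending): 270, 344, 393, 531, 531, 798
The 2 values of 531 occupy positions 4–5 → average rank (4+5)/2 = 4.5.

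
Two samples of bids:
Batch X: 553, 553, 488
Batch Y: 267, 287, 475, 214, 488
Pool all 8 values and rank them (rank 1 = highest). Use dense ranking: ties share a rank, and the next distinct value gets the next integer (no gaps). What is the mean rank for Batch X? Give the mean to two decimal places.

Sorted (descending): 553, 553, 488, 488, 475, 287, 267, 214
The 2 values of 553 share dense rank 1.
The 2 values of 488 share dense rank 2.
Remaining distinct values take the next consecutive integers.
Batch X values → pooled ranks: 553→1, 553→1, 488→2
Mean rank = (1 + 1 + 2) / 3 = 1.33

1.33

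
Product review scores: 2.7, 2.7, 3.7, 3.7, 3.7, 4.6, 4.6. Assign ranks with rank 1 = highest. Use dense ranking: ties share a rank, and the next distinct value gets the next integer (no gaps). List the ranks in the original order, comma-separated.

Sorted (descending): 4.6, 4.6, 3.7, 3.7, 3.7, 2.7, 2.7
The 2 values of 4.6 share dense rank 1.
The 3 values of 3.7 share dense rank 2.
The 2 values of 2.7 share dense rank 3.

3, 3, 2, 2, 2, 1, 1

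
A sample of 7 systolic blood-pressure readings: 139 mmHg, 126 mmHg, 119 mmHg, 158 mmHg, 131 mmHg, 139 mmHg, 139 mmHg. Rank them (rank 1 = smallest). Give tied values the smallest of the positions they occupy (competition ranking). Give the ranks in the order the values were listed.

4, 2, 1, 7, 3, 4, 4

Sorted (ascending): 119, 126, 131, 139, 139, 139, 158
The 3 values of 139 occupy positions 4–6 → each gets rank 4.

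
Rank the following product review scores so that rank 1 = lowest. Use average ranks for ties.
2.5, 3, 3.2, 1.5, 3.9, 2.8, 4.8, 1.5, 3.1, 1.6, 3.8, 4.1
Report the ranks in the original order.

4, 6, 8, 1.5, 10, 5, 12, 1.5, 7, 3, 9, 11

Sorted (ascending): 1.5, 1.5, 1.6, 2.5, 2.8, 3, 3.1, 3.2, 3.8, 3.9, 4.1, 4.8
The 2 values of 1.5 occupy positions 1–2 → average rank (1+2)/2 = 1.5.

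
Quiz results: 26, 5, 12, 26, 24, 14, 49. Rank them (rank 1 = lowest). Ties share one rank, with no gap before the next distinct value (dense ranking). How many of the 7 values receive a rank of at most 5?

Sorted (ascending): 5, 12, 14, 24, 26, 26, 49
The 2 values of 26 share dense rank 5.
Remaining distinct values take the next consecutive integers.
Ranks ≤ 5: {1, 2, 3, 4, 5, 5} → 6 values.

6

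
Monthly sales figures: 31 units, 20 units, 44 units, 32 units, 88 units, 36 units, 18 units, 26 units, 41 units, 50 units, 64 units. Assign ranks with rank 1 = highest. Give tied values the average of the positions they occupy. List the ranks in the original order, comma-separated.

Sorted (descending): 88, 64, 50, 44, 41, 36, 32, 31, 26, 20, 18
No ties — each value takes its position as its rank.

8, 10, 4, 7, 1, 6, 11, 9, 5, 3, 2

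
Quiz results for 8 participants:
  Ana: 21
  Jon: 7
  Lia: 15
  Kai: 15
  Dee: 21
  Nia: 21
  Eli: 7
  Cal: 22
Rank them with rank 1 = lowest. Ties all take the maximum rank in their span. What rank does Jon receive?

2

Sorted (ascending): 7, 7, 15, 15, 21, 21, 21, 22
The 2 values of 7 occupy positions 1–2 → each gets rank 2.
The 2 values of 15 occupy positions 3–4 → each gets rank 4.
The 3 values of 21 occupy positions 5–7 → each gets rank 7.
Jon has value 7 → rank 2.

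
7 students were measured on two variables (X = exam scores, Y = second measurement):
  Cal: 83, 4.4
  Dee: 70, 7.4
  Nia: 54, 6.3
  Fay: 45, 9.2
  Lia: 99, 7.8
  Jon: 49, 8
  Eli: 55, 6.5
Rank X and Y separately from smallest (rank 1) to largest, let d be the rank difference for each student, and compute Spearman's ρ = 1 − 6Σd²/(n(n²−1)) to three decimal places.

Ranks of variable 1: 6, 5, 3, 1, 7, 2, 4
Ranks of variable 2: 1, 4, 2, 7, 5, 6, 3
d = r₁ − r₂: 5, 1, 1, -6, 2, -4, 1
d²: 25, 1, 1, 36, 4, 16, 1; Σd² = 84
ρ = 1 − 6·84/(7·48) = 1 − 504/336 = -0.500

-0.500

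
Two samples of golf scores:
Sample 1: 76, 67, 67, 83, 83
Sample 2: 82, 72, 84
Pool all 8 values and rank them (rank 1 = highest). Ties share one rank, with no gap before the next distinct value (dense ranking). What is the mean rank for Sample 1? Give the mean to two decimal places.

4.00

Sorted (descending): 84, 83, 83, 82, 76, 72, 67, 67
The 2 values of 83 share dense rank 2.
The 2 values of 67 share dense rank 6.
Remaining distinct values take the next consecutive integers.
Sample 1 values → pooled ranks: 76→4, 67→6, 67→6, 83→2, 83→2
Mean rank = (4 + 6 + 6 + 2 + 2) / 5 = 4.00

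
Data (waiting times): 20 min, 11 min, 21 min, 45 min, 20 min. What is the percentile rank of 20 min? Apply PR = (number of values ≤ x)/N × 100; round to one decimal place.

N = 5.
Strictly below 20: 1. Equal to 20: 2.
PR = 3/5 × 100 = 60.0

60.0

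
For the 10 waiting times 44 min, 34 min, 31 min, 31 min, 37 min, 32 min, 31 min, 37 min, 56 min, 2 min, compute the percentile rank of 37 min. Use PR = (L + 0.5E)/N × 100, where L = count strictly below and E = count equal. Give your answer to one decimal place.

N = 10.
Strictly below 37: 6. Equal to 37: 2.
PR = (6 + 0.5·2)/10 × 100 = 70.0

70.0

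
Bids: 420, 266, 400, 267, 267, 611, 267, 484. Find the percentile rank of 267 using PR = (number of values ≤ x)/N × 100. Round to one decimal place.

50.0

N = 8.
Strictly below 267: 1. Equal to 267: 3.
PR = 4/8 × 100 = 50.0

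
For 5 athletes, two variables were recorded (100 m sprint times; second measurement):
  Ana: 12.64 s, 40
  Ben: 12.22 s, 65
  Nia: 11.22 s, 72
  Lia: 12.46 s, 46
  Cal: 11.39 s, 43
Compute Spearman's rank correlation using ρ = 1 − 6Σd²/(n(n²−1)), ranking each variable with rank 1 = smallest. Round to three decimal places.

-0.700

Ranks of variable 1: 5, 3, 1, 4, 2
Ranks of variable 2: 1, 4, 5, 3, 2
d = r₁ − r₂: 4, -1, -4, 1, 0
d²: 16, 1, 16, 1, 0; Σd² = 34
ρ = 1 − 6·34/(5·24) = 1 − 204/120 = -0.700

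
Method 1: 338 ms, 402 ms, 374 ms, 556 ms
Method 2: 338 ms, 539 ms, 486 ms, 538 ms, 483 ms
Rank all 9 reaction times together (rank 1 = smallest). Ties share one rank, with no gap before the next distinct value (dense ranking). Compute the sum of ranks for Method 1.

14

Sorted (ascending): 338, 338, 374, 402, 483, 486, 538, 539, 556
The 2 values of 338 share dense rank 1.
Remaining distinct values take the next consecutive integers.
Method 1 values → pooled ranks: 338→1, 402→3, 374→2, 556→8
Rank sum = 1 + 3 + 2 + 8 = 14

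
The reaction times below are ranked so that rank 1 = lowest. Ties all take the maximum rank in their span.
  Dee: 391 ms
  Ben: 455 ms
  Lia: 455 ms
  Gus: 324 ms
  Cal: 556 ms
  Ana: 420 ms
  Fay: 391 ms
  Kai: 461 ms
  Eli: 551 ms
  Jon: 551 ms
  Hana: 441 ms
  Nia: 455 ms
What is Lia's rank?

8

Sorted (ascending): 324, 391, 391, 420, 441, 455, 455, 455, 461, 551, 551, 556
The 2 values of 391 occupy positions 2–3 → each gets rank 3.
The 3 values of 455 occupy positions 6–8 → each gets rank 8.
The 2 values of 551 occupy positions 10–11 → each gets rank 11.
Lia has value 455 ms → rank 8.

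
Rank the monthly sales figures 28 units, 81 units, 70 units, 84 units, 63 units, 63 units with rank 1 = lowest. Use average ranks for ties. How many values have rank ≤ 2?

1

Sorted (ascending): 28, 63, 63, 70, 81, 84
The 2 values of 63 occupy positions 2–3 → average rank (2+3)/2 = 2.5.
Ranks ≤ 2: {1} → 1 value.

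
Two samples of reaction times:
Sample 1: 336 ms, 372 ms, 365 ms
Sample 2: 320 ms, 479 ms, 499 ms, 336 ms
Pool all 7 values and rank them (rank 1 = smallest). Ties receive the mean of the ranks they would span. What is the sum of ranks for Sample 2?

Sorted (ascending): 320, 336, 336, 365, 372, 479, 499
The 2 values of 336 occupy positions 2–3 → average rank (2+3)/2 = 2.5.
Sample 2 values → pooled ranks: 320→1, 479→6, 499→7, 336→2.5
Rank sum = 1 + 6 + 7 + 2.5 = 16.5

16.5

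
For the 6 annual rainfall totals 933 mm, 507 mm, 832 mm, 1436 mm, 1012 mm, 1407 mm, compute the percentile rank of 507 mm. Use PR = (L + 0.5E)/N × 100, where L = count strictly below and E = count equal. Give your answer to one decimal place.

8.3

N = 6.
Strictly below 507: 0. Equal to 507: 1.
PR = (0 + 0.5·1)/6 × 100 = 8.3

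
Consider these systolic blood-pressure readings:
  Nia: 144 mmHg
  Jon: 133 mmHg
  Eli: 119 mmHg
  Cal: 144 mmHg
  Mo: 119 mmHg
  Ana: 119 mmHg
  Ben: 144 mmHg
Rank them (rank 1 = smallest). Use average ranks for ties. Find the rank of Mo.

Sorted (ascending): 119, 119, 119, 133, 144, 144, 144
The 3 values of 119 occupy positions 1–3 → average rank 2.
The 3 values of 144 occupy positions 5–7 → average rank 6.
Mo has value 119 mmHg → rank 2.

2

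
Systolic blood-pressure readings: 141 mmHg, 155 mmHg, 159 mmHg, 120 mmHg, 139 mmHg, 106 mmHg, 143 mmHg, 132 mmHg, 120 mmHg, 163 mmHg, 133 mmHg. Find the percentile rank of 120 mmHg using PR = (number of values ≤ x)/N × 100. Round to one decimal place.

N = 11.
Strictly below 120: 1. Equal to 120: 2.
PR = 3/11 × 100 = 27.3

27.3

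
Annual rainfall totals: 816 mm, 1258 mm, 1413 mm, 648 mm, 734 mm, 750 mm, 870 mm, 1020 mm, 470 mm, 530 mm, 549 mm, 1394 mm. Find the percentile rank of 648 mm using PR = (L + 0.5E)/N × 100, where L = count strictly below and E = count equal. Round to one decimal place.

N = 12.
Strictly below 648: 3. Equal to 648: 1.
PR = (3 + 0.5·1)/12 × 100 = 29.2

29.2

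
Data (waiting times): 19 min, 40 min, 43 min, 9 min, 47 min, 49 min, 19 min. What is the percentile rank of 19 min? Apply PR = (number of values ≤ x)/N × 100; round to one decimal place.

42.9

N = 7.
Strictly below 19: 1. Equal to 19: 2.
PR = 3/7 × 100 = 42.9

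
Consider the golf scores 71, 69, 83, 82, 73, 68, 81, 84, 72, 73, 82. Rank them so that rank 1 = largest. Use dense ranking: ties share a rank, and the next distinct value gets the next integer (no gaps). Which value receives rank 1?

84

Sorted (descending): 84, 83, 82, 82, 81, 73, 73, 72, 71, 69, 68
The 2 values of 82 share dense rank 3.
The 2 values of 73 share dense rank 5.
Remaining distinct values take the next consecutive integers.
Rank 1 → value 84.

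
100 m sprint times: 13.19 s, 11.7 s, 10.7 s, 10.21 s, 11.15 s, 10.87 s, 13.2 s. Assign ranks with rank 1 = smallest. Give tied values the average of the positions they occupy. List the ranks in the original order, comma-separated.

Sorted (ascending): 10.21, 10.7, 10.87, 11.15, 11.7, 13.19, 13.2
No ties — each value takes its position as its rank.

6, 5, 2, 1, 4, 3, 7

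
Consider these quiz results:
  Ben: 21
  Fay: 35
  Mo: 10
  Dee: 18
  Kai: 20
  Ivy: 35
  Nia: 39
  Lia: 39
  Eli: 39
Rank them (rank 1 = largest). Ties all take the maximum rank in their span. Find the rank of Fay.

Sorted (descending): 39, 39, 39, 35, 35, 21, 20, 18, 10
The 3 values of 39 occupy positions 1–3 → each gets rank 3.
The 2 values of 35 occupy positions 4–5 → each gets rank 5.
Fay has value 35 → rank 5.

5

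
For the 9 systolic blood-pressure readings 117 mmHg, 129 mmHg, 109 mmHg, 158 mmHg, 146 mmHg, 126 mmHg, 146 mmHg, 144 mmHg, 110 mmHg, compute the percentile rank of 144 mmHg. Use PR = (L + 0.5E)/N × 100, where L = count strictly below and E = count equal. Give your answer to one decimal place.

N = 9.
Strictly below 144: 5. Equal to 144: 1.
PR = (5 + 0.5·1)/9 × 100 = 61.1

61.1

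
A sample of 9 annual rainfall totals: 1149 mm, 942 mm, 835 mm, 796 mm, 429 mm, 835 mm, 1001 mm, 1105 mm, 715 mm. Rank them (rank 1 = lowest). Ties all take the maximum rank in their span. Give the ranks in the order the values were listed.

9, 6, 5, 3, 1, 5, 7, 8, 2

Sorted (ascending): 429, 715, 796, 835, 835, 942, 1001, 1105, 1149
The 2 values of 835 occupy positions 4–5 → each gets rank 5.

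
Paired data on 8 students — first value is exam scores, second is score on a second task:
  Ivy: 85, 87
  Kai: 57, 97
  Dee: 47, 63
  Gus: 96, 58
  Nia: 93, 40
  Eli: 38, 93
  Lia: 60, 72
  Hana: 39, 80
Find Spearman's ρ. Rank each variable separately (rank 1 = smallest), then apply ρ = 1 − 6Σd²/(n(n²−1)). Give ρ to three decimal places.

Ranks of variable 1: 6, 4, 3, 8, 7, 1, 5, 2
Ranks of variable 2: 6, 8, 3, 2, 1, 7, 4, 5
d = r₁ − r₂: 0, -4, 0, 6, 6, -6, 1, -3
d²: 0, 16, 0, 36, 36, 36, 1, 9; Σd² = 134
ρ = 1 − 6·134/(8·63) = 1 − 804/504 = -0.595

-0.595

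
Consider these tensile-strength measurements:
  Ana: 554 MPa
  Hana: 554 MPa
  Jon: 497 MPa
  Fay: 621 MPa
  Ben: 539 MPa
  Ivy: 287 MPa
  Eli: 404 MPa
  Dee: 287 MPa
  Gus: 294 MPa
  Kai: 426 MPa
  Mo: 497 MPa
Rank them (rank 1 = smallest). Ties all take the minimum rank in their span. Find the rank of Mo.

Sorted (ascending): 287, 287, 294, 404, 426, 497, 497, 539, 554, 554, 621
The 2 values of 287 occupy positions 1–2 → each gets rank 1.
The 2 values of 497 occupy positions 6–7 → each gets rank 6.
The 2 values of 554 occupy positions 9–10 → each gets rank 9.
Mo has value 497 MPa → rank 6.

6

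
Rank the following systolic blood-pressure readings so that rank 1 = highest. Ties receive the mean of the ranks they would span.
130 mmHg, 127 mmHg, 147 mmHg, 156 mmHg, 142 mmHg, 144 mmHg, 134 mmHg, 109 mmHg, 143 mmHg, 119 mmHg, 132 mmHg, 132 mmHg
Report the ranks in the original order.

9, 10, 2, 1, 5, 3, 6, 12, 4, 11, 7.5, 7.5

Sorted (descending): 156, 147, 144, 143, 142, 134, 132, 132, 130, 127, 119, 109
The 2 values of 132 occupy positions 7–8 → average rank (7+8)/2 = 7.5.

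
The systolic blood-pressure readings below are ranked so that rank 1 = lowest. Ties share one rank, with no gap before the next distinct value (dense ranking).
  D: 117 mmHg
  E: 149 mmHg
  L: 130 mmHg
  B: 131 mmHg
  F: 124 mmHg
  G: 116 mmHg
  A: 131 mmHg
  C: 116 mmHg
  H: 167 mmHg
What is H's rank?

7

Sorted (ascending): 116, 116, 117, 124, 130, 131, 131, 149, 167
The 2 values of 116 share dense rank 1.
The 2 values of 131 share dense rank 5.
Remaining distinct values take the next consecutive integers.
H has value 167 mmHg → rank 7.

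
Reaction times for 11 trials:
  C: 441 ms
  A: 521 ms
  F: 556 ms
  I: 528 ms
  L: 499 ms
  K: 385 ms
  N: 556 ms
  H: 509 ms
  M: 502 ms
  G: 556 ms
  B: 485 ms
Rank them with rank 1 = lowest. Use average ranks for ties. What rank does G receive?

Sorted (ascending): 385, 441, 485, 499, 502, 509, 521, 528, 556, 556, 556
The 3 values of 556 occupy positions 9–11 → average rank 10.
G has value 556 ms → rank 10.

10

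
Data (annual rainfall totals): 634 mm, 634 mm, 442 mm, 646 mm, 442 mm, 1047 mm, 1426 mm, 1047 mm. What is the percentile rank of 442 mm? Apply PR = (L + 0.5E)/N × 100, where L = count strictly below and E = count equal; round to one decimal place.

12.5

N = 8.
Strictly below 442: 0. Equal to 442: 2.
PR = (0 + 0.5·2)/8 × 100 = 12.5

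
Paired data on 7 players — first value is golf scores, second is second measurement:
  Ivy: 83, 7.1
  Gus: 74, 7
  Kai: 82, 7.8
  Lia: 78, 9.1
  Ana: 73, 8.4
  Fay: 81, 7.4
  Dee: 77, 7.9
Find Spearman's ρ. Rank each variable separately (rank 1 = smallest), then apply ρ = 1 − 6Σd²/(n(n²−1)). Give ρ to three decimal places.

Ranks of variable 1: 7, 2, 6, 4, 1, 5, 3
Ranks of variable 2: 2, 1, 4, 7, 6, 3, 5
d = r₁ − r₂: 5, 1, 2, -3, -5, 2, -2
d²: 25, 1, 4, 9, 25, 4, 4; Σd² = 72
ρ = 1 − 6·72/(7·48) = 1 − 432/336 = -0.286

-0.286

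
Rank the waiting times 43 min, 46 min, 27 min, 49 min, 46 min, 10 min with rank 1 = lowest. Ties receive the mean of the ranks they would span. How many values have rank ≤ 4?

3

Sorted (ascending): 10, 27, 43, 46, 46, 49
The 2 values of 46 occupy positions 4–5 → average rank (4+5)/2 = 4.5.
Ranks ≤ 4: {1, 2, 3} → 3 values.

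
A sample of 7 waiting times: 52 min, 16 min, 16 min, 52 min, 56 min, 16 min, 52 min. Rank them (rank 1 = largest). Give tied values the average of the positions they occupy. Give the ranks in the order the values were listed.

Sorted (descending): 56, 52, 52, 52, 16, 16, 16
The 3 values of 52 occupy positions 2–4 → average rank 3.
The 3 values of 16 occupy positions 5–7 → average rank 6.

3, 6, 6, 3, 1, 6, 3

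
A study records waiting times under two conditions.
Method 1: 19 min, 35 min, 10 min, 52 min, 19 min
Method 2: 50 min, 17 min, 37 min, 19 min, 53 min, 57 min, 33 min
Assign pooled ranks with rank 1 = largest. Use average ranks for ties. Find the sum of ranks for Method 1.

39

Sorted (descending): 57, 53, 52, 50, 37, 35, 33, 19, 19, 19, 17, 10
The 3 values of 19 occupy positions 8–10 → average rank 9.
Method 1 values → pooled ranks: 19→9, 35→6, 10→12, 52→3, 19→9
Rank sum = 9 + 6 + 12 + 3 + 9 = 39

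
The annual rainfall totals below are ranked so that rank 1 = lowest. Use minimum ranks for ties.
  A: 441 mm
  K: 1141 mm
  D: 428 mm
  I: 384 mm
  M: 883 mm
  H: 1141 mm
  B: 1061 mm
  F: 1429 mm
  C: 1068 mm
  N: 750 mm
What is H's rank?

8

Sorted (ascending): 384, 428, 441, 750, 883, 1061, 1068, 1141, 1141, 1429
The 2 values of 1141 occupy positions 8–9 → each gets rank 8.
H has value 1141 mm → rank 8.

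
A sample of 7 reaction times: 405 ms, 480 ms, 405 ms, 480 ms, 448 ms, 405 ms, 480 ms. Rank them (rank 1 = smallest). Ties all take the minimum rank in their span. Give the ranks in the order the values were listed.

Sorted (ascending): 405, 405, 405, 448, 480, 480, 480
The 3 values of 405 occupy positions 1–3 → each gets rank 1.
The 3 values of 480 occupy positions 5–7 → each gets rank 5.

1, 5, 1, 5, 4, 1, 5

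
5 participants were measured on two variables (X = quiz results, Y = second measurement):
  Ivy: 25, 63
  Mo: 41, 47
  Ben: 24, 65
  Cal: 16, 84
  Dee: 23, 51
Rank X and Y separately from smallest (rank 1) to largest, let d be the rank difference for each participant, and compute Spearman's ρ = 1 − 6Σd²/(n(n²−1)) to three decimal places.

-0.700

Ranks of variable 1: 4, 5, 3, 1, 2
Ranks of variable 2: 3, 1, 4, 5, 2
d = r₁ − r₂: 1, 4, -1, -4, 0
d²: 1, 16, 1, 16, 0; Σd² = 34
ρ = 1 − 6·34/(5·24) = 1 − 204/120 = -0.700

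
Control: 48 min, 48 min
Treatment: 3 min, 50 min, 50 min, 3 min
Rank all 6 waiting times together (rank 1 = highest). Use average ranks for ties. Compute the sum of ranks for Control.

Sorted (descending): 50, 50, 48, 48, 3, 3
The 2 values of 50 occupy positions 1–2 → average rank (1+2)/2 = 1.5.
The 2 values of 48 occupy positions 3–4 → average rank (3+4)/2 = 3.5.
The 2 values of 3 occupy positions 5–6 → average rank (5+6)/2 = 5.5.
Control values → pooled ranks: 48→3.5, 48→3.5
Rank sum = 3.5 + 3.5 = 7

7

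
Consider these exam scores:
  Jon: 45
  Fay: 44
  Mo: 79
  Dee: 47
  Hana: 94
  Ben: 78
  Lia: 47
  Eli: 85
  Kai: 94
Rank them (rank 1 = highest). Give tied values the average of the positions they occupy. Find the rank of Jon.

Sorted (descending): 94, 94, 85, 79, 78, 47, 47, 45, 44
The 2 values of 94 occupy positions 1–2 → average rank (1+2)/2 = 1.5.
The 2 values of 47 occupy positions 6–7 → average rank (6+7)/2 = 6.5.
Jon has value 45 → rank 8.

8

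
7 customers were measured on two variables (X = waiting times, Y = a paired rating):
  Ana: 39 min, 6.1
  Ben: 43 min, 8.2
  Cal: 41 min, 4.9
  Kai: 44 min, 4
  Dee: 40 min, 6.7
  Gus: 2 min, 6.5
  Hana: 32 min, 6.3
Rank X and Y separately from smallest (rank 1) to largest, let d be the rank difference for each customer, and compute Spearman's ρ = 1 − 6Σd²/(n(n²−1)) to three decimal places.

-0.250

Ranks of variable 1: 3, 6, 5, 7, 4, 1, 2
Ranks of variable 2: 3, 7, 2, 1, 6, 5, 4
d = r₁ − r₂: 0, -1, 3, 6, -2, -4, -2
d²: 0, 1, 9, 36, 4, 16, 4; Σd² = 70
ρ = 1 − 6·70/(7·48) = 1 − 420/336 = -0.250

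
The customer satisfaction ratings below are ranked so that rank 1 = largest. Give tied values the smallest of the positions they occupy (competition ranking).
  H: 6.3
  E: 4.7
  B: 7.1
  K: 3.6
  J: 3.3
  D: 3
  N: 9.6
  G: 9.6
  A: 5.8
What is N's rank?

Sorted (descending): 9.6, 9.6, 7.1, 6.3, 5.8, 4.7, 3.6, 3.3, 3
The 2 values of 9.6 occupy positions 1–2 → each gets rank 1.
N has value 9.6 → rank 1.

1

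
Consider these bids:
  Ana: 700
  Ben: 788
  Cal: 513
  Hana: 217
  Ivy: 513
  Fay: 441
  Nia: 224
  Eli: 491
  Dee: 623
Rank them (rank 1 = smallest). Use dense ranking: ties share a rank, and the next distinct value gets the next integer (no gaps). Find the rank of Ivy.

5

Sorted (ascending): 217, 224, 441, 491, 513, 513, 623, 700, 788
The 2 values of 513 share dense rank 5.
Remaining distinct values take the next consecutive integers.
Ivy has value 513 → rank 5.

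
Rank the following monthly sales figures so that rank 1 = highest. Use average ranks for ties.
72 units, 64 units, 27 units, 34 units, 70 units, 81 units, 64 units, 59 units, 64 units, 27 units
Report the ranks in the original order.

Sorted (descending): 81, 72, 70, 64, 64, 64, 59, 34, 27, 27
The 3 values of 64 occupy positions 4–6 → average rank 5.
The 2 values of 27 occupy positions 9–10 → average rank (9+10)/2 = 9.5.

2, 5, 9.5, 8, 3, 1, 5, 7, 5, 9.5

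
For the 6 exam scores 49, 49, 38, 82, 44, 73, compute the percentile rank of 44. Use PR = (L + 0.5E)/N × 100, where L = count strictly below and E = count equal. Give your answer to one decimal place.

N = 6.
Strictly below 44: 1. Equal to 44: 1.
PR = (1 + 0.5·1)/6 × 100 = 25.0

25.0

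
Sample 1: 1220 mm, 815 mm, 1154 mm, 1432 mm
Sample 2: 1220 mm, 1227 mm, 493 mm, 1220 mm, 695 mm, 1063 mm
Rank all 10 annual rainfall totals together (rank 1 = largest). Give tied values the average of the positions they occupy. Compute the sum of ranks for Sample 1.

Sorted (descending): 1432, 1227, 1220, 1220, 1220, 1154, 1063, 815, 695, 493
The 3 values of 1220 occupy positions 3–5 → average rank 4.
Sample 1 values → pooled ranks: 1220→4, 815→8, 1154→6, 1432→1
Rank sum = 4 + 8 + 6 + 1 = 19

19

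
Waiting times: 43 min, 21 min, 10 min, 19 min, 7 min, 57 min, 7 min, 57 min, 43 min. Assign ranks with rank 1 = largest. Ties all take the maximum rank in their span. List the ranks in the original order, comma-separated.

Sorted (descending): 57, 57, 43, 43, 21, 19, 10, 7, 7
The 2 values of 57 occupy positions 1–2 → each gets rank 2.
The 2 values of 43 occupy positions 3–4 → each gets rank 4.
The 2 values of 7 occupy positions 8–9 → each gets rank 9.

4, 5, 7, 6, 9, 2, 9, 2, 4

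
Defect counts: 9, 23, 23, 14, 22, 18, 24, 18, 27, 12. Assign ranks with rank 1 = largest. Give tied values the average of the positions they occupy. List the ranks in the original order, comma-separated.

Sorted (descending): 27, 24, 23, 23, 22, 18, 18, 14, 12, 9
The 2 values of 23 occupy positions 3–4 → average rank (3+4)/2 = 3.5.
The 2 values of 18 occupy positions 6–7 → average rank (6+7)/2 = 6.5.

10, 3.5, 3.5, 8, 5, 6.5, 2, 6.5, 1, 9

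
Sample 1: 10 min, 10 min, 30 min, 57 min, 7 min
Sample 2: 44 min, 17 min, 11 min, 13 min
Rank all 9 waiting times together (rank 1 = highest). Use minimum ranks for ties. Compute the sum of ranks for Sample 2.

17

Sorted (descending): 57, 44, 30, 17, 13, 11, 10, 10, 7
The 2 values of 10 occupy positions 7–8 → each gets rank 7.
Sample 2 values → pooled ranks: 44→2, 17→4, 11→6, 13→5
Rank sum = 2 + 4 + 6 + 5 = 17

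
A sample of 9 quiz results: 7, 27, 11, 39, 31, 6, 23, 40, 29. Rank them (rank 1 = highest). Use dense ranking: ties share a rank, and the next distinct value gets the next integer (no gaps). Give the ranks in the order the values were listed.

Sorted (descending): 40, 39, 31, 29, 27, 23, 11, 7, 6
No ties — each value takes its position as its rank.

8, 5, 7, 2, 3, 9, 6, 1, 4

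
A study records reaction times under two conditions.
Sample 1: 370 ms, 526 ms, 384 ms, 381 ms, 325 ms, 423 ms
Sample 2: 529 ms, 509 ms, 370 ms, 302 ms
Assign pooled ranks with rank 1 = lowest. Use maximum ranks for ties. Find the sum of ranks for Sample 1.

Sorted (ascending): 302, 325, 370, 370, 381, 384, 423, 509, 526, 529
The 2 values of 370 occupy positions 3–4 → each gets rank 4.
Sample 1 values → pooled ranks: 370→4, 526→9, 384→6, 381→5, 325→2, 423→7
Rank sum = 4 + 9 + 6 + 5 + 2 + 7 = 33

33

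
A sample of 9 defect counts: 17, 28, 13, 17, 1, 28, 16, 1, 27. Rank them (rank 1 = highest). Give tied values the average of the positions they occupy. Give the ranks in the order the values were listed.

4.5, 1.5, 7, 4.5, 8.5, 1.5, 6, 8.5, 3

Sorted (descending): 28, 28, 27, 17, 17, 16, 13, 1, 1
The 2 values of 28 occupy positions 1–2 → average rank (1+2)/2 = 1.5.
The 2 values of 17 occupy positions 4–5 → average rank (4+5)/2 = 4.5.
The 2 values of 1 occupy positions 8–9 → average rank (8+9)/2 = 8.5.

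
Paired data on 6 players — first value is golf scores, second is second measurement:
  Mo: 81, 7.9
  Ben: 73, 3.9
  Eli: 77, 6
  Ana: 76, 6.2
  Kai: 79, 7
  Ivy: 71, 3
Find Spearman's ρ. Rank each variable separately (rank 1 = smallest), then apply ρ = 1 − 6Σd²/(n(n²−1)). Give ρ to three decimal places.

Ranks of variable 1: 6, 2, 4, 3, 5, 1
Ranks of variable 2: 6, 2, 3, 4, 5, 1
d = r₁ − r₂: 0, 0, 1, -1, 0, 0
d²: 0, 0, 1, 1, 0, 0; Σd² = 2
ρ = 1 − 6·2/(6·35) = 1 − 12/210 = 0.943

0.943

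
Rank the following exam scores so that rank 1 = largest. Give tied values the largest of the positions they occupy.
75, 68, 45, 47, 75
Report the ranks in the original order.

2, 3, 5, 4, 2

Sorted (descending): 75, 75, 68, 47, 45
The 2 values of 75 occupy positions 1–2 → each gets rank 2.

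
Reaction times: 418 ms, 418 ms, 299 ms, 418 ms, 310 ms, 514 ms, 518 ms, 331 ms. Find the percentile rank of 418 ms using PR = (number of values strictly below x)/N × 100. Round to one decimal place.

37.5

N = 8.
Strictly below 418: 3. Equal to 418: 3.
PR = 3/8 × 100 = 37.5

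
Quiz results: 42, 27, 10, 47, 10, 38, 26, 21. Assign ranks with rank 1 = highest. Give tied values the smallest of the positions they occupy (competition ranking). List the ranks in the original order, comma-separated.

Sorted (descending): 47, 42, 38, 27, 26, 21, 10, 10
The 2 values of 10 occupy positions 7–8 → each gets rank 7.

2, 4, 7, 1, 7, 3, 5, 6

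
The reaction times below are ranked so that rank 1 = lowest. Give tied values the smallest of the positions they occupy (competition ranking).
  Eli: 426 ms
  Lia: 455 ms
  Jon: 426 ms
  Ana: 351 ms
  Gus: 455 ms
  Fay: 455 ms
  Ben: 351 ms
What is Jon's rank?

3

Sorted (ascending): 351, 351, 426, 426, 455, 455, 455
The 2 values of 351 occupy positions 1–2 → each gets rank 1.
The 2 values of 426 occupy positions 3–4 → each gets rank 3.
The 3 values of 455 occupy positions 5–7 → each gets rank 5.
Jon has value 426 ms → rank 3.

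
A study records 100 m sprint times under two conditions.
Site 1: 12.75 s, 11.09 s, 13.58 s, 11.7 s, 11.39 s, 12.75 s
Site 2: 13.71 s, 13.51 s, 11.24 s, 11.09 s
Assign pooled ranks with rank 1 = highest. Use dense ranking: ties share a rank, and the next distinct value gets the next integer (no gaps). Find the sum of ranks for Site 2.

19

Sorted (descending): 13.71, 13.58, 13.51, 12.75, 12.75, 11.7, 11.39, 11.24, 11.09, 11.09
The 2 values of 12.75 share dense rank 4.
The 2 values of 11.09 share dense rank 8.
Remaining distinct values take the next consecutive integers.
Site 2 values → pooled ranks: 13.71→1, 13.51→3, 11.24→7, 11.09→8
Rank sum = 1 + 3 + 7 + 8 = 19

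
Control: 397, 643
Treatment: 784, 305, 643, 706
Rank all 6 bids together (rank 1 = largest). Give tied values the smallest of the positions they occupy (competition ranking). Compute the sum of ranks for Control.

8

Sorted (descending): 784, 706, 643, 643, 397, 305
The 2 values of 643 occupy positions 3–4 → each gets rank 3.
Control values → pooled ranks: 397→5, 643→3
Rank sum = 5 + 3 = 8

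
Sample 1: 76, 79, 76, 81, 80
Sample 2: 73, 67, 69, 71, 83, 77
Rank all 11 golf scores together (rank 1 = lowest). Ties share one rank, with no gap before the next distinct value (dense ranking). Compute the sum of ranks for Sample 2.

Sorted (ascending): 67, 69, 71, 73, 76, 76, 77, 79, 80, 81, 83
The 2 values of 76 share dense rank 5.
Remaining distinct values take the next consecutive integers.
Sample 2 values → pooled ranks: 73→4, 67→1, 69→2, 71→3, 83→10, 77→6
Rank sum = 4 + 1 + 2 + 3 + 10 + 6 = 26

26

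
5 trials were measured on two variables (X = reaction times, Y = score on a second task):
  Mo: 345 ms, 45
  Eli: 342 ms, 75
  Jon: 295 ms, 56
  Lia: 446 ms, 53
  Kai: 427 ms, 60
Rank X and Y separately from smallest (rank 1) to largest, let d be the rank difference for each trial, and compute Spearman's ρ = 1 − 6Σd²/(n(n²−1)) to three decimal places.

-0.300

Ranks of variable 1: 3, 2, 1, 5, 4
Ranks of variable 2: 1, 5, 3, 2, 4
d = r₁ − r₂: 2, -3, -2, 3, 0
d²: 4, 9, 4, 9, 0; Σd² = 26
ρ = 1 − 6·26/(5·24) = 1 − 156/120 = -0.300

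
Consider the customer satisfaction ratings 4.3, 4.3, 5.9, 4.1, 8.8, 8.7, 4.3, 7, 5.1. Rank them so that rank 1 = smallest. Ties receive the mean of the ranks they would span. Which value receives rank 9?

8.8

Sorted (ascending): 4.1, 4.3, 4.3, 4.3, 5.1, 5.9, 7, 8.7, 8.8
The 3 values of 4.3 occupy positions 2–4 → average rank 3.
Rank 9 → value 8.8.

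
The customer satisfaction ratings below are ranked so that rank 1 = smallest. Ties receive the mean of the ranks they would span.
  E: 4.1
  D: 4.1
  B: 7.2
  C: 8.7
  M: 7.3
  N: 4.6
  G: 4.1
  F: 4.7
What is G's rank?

2

Sorted (ascending): 4.1, 4.1, 4.1, 4.6, 4.7, 7.2, 7.3, 8.7
The 3 values of 4.1 occupy positions 1–3 → average rank 2.
G has value 4.1 → rank 2.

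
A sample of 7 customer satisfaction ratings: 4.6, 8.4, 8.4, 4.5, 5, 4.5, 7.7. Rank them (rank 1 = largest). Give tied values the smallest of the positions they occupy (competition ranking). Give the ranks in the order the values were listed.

Sorted (descending): 8.4, 8.4, 7.7, 5, 4.6, 4.5, 4.5
The 2 values of 8.4 occupy positions 1–2 → each gets rank 1.
The 2 values of 4.5 occupy positions 6–7 → each gets rank 6.

5, 1, 1, 6, 4, 6, 3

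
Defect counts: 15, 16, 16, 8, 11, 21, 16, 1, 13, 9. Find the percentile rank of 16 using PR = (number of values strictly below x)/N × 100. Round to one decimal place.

N = 10.
Strictly below 16: 6. Equal to 16: 3.
PR = 6/10 × 100 = 60.0

60.0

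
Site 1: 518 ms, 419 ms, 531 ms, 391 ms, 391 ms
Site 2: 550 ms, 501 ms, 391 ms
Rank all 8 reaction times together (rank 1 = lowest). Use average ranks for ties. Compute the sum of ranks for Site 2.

Sorted (ascending): 391, 391, 391, 419, 501, 518, 531, 550
The 3 values of 391 occupy positions 1–3 → average rank 2.
Site 2 values → pooled ranks: 550→8, 501→5, 391→2
Rank sum = 8 + 5 + 2 = 15

15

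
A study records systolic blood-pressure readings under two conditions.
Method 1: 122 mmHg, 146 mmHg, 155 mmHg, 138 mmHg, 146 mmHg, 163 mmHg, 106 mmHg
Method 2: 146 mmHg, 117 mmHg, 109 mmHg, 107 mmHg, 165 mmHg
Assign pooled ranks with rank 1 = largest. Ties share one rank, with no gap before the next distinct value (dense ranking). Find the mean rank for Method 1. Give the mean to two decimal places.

Sorted (descending): 165, 163, 155, 146, 146, 146, 138, 122, 117, 109, 107, 106
The 3 values of 146 share dense rank 4.
Remaining distinct values take the next consecutive integers.
Method 1 values → pooled ranks: 122→6, 146→4, 155→3, 138→5, 146→4, 163→2, 106→10
Mean rank = (6 + 4 + 3 + 5 + 4 + 2 + 10) / 7 = 4.86

4.86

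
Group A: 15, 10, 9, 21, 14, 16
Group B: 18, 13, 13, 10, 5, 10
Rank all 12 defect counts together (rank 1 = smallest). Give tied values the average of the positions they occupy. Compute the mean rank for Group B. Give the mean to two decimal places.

Sorted (ascending): 5, 9, 10, 10, 10, 13, 13, 14, 15, 16, 18, 21
The 3 values of 10 occupy positions 3–5 → average rank 4.
The 2 values of 13 occupy positions 6–7 → average rank (6+7)/2 = 6.5.
Group B values → pooled ranks: 18→11, 13→6.5, 13→6.5, 10→4, 5→1, 10→4
Mean rank = (11 + 6.5 + 6.5 + 4 + 1 + 4) / 6 = 5.50

5.50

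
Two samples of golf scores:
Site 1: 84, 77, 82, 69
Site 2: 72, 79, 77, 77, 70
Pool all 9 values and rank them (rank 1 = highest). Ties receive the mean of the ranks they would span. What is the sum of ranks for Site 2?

28

Sorted (descending): 84, 82, 79, 77, 77, 77, 72, 70, 69
The 3 values of 77 occupy positions 4–6 → average rank 5.
Site 2 values → pooled ranks: 72→7, 79→3, 77→5, 77→5, 70→8
Rank sum = 7 + 3 + 5 + 5 + 8 = 28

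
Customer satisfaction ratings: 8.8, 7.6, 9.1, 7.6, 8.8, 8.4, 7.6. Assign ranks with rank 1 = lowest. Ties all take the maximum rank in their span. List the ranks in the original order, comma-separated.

6, 3, 7, 3, 6, 4, 3

Sorted (ascending): 7.6, 7.6, 7.6, 8.4, 8.8, 8.8, 9.1
The 3 values of 7.6 occupy positions 1–3 → each gets rank 3.
The 2 values of 8.8 occupy positions 5–6 → each gets rank 6.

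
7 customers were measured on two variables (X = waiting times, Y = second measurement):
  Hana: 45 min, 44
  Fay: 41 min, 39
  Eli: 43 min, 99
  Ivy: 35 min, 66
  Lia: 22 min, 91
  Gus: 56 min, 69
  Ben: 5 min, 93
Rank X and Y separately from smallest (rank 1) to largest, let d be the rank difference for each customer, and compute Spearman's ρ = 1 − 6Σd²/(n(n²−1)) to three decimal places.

-0.286

Ranks of variable 1: 6, 4, 5, 3, 2, 7, 1
Ranks of variable 2: 2, 1, 7, 3, 5, 4, 6
d = r₁ − r₂: 4, 3, -2, 0, -3, 3, -5
d²: 16, 9, 4, 0, 9, 9, 25; Σd² = 72
ρ = 1 − 6·72/(7·48) = 1 − 432/336 = -0.286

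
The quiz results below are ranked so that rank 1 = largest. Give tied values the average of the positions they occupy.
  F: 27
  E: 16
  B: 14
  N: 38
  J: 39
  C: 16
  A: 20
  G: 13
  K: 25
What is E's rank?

6.5

Sorted (descending): 39, 38, 27, 25, 20, 16, 16, 14, 13
The 2 values of 16 occupy positions 6–7 → average rank (6+7)/2 = 6.5.
E has value 16 → rank 6.5.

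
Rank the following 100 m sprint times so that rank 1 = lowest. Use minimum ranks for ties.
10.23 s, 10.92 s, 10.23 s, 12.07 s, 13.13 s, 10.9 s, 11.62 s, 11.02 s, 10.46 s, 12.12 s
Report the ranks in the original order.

1, 5, 1, 8, 10, 4, 7, 6, 3, 9

Sorted (ascending): 10.23, 10.23, 10.46, 10.9, 10.92, 11.02, 11.62, 12.07, 12.12, 13.13
The 2 values of 10.23 occupy positions 1–2 → each gets rank 1.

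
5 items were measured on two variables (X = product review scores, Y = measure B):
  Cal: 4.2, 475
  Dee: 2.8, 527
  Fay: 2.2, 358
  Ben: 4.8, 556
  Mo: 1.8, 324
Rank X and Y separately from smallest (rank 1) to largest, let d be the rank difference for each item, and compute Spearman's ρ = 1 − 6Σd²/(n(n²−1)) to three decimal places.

0.900

Ranks of variable 1: 4, 3, 2, 5, 1
Ranks of variable 2: 3, 4, 2, 5, 1
d = r₁ − r₂: 1, -1, 0, 0, 0
d²: 1, 1, 0, 0, 0; Σd² = 2
ρ = 1 − 6·2/(5·24) = 1 − 12/120 = 0.900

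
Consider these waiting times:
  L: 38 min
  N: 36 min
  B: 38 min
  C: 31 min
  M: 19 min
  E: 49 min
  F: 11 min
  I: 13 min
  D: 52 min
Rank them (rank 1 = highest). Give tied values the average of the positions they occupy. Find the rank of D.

1

Sorted (descending): 52, 49, 38, 38, 36, 31, 19, 13, 11
The 2 values of 38 occupy positions 3–4 → average rank (3+4)/2 = 3.5.
D has value 52 min → rank 1.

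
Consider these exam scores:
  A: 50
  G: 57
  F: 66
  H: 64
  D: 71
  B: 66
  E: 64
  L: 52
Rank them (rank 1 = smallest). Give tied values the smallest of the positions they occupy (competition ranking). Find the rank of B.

Sorted (ascending): 50, 52, 57, 64, 64, 66, 66, 71
The 2 values of 64 occupy positions 4–5 → each gets rank 4.
The 2 values of 66 occupy positions 6–7 → each gets rank 6.
B has value 66 → rank 6.

6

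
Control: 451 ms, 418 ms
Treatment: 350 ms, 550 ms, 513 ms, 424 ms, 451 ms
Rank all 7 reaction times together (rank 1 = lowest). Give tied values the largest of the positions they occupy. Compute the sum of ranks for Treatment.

22

Sorted (ascending): 350, 418, 424, 451, 451, 513, 550
The 2 values of 451 occupy positions 4–5 → each gets rank 5.
Treatment values → pooled ranks: 350→1, 550→7, 513→6, 424→3, 451→5
Rank sum = 1 + 7 + 6 + 3 + 5 = 22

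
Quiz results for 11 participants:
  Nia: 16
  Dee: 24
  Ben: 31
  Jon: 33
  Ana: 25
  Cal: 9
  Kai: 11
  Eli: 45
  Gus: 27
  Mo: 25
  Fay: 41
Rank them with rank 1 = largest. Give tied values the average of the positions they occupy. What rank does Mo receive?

6.5

Sorted (descending): 45, 41, 33, 31, 27, 25, 25, 24, 16, 11, 9
The 2 values of 25 occupy positions 6–7 → average rank (6+7)/2 = 6.5.
Mo has value 25 → rank 6.5.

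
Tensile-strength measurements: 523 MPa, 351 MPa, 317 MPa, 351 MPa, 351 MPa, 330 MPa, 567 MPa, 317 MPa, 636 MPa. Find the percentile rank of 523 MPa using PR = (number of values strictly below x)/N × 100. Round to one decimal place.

66.7

N = 9.
Strictly below 523: 6. Equal to 523: 1.
PR = 6/9 × 100 = 66.7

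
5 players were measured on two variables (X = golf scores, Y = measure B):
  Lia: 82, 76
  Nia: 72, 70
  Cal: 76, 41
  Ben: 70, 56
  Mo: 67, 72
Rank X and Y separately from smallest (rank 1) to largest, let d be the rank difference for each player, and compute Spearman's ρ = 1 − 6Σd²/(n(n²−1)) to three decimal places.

Ranks of variable 1: 5, 3, 4, 2, 1
Ranks of variable 2: 5, 3, 1, 2, 4
d = r₁ − r₂: 0, 0, 3, 0, -3
d²: 0, 0, 9, 0, 9; Σd² = 18
ρ = 1 − 6·18/(5·24) = 1 − 108/120 = 0.100

0.100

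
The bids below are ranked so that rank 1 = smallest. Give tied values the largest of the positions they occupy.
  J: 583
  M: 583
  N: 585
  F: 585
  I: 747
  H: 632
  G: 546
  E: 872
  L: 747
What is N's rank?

Sorted (ascending): 546, 583, 583, 585, 585, 632, 747, 747, 872
The 2 values of 583 occupy positions 2–3 → each gets rank 3.
The 2 values of 585 occupy positions 4–5 → each gets rank 5.
The 2 values of 747 occupy positions 7–8 → each gets rank 8.
N has value 585 → rank 5.

5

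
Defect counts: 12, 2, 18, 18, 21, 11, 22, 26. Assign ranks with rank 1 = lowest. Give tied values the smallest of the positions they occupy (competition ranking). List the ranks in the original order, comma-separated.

Sorted (ascending): 2, 11, 12, 18, 18, 21, 22, 26
The 2 values of 18 occupy positions 4–5 → each gets rank 4.

3, 1, 4, 4, 6, 2, 7, 8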